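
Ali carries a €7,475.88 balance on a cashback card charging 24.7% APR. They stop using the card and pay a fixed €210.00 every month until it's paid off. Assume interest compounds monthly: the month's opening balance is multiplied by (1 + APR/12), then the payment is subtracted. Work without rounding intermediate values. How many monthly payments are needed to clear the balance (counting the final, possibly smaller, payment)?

Monthly rate r = 24.7%/12 = 2.05833% = 0.0205833.
Recurrence: B ← B·(1+r) − €210.00.
Month 1: interest €153.88; balance after payment €7,419.76.
Month 2: interest €152.72; balance after payment €7,362.48.
Closed form: n = −ln(1 − rB₀/P)/ln(1+r) = −ln(0.26725)/ln(1.02058) ≈ 64.767, so the balance reaches zero during payment 65.

65 months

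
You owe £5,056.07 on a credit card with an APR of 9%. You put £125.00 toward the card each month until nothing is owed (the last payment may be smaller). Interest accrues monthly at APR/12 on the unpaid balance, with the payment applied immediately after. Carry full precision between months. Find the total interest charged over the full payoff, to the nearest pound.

£991

Monthly rate r = 9%/12 = 0.75% = 0.0075.
Payoff takes n = ⌈−ln(1 − rB₀/P)/ln(1+r)⌉ = ⌈48.380⌉ = 49 payments; the last is £47.55.
Total paid = 48·£125.00 + £47.55 = £6,047.55.
Total interest = total paid − principal = £6,047.55 − £5,056.07 = £991.48.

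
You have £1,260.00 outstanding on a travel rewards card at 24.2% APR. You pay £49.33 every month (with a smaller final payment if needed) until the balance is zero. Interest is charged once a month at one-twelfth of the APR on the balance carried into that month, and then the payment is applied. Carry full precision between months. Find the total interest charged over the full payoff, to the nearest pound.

£528

Monthly rate r = 24.2%/12 = 2.01667% = 0.0201667.
Payoff takes n = ⌈−ln(1 − rB₀/P)/ln(1+r)⌉ = ⌈36.252⌉ = 37 payments; the last is £12.55.
Total paid = 36·£49.33 + £12.55 = £1,788.43.
Total interest = total paid − principal = £1,788.43 − £1,260.00 = £528.43.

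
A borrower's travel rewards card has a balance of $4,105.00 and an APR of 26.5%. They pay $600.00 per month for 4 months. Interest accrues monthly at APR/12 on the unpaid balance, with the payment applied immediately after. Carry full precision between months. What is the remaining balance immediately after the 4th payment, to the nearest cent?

$1,999.12

Monthly rate r = 26.5%/12 = 2.20833% = 0.0220833.
Each month: B ← B·(1+r) − $600.00.
Month 1: interest $90.65; balance after payment $3,595.65.
Month 2: interest $79.40; balance after payment $3,075.06.
Month 3: interest $67.91; balance after payment $2,542.96.
Month 4: interest $56.16; balance after payment $1,999.12.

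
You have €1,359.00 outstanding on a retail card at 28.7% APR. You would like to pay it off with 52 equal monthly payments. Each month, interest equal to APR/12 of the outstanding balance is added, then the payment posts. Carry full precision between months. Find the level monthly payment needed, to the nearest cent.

Monthly rate r = 28.7%/12 = 2.39167% = 0.0239167.
Level-payment amortization: P = B₀·r / (1 − (1+r)^(−n)) = 1359.00·0.0239167 / (1 − 1.02392^(−52)).
Denominator 1 − (1+r)^(−52) = 0.707423012.
P = 32.5027 / 0.707423012 ≈ 45.95.

€45.95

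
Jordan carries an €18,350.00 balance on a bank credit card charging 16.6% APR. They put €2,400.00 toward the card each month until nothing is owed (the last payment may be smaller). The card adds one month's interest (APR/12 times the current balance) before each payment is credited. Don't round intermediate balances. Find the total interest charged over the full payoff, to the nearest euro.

Monthly rate r = 16.6%/12 = 1.38333% = 0.0138333.
Payoff takes n = ⌈−ln(1 − rB₀/P)/ln(1+r)⌉ = ⌈8.137⌉ = 9 payments; the last is €330.56.
Total paid = 8·€2,400.00 + €330.56 = €19,530.56.
Total interest = total paid − principal = €19,530.56 − €18,350.00 = €1,180.56.

€1,181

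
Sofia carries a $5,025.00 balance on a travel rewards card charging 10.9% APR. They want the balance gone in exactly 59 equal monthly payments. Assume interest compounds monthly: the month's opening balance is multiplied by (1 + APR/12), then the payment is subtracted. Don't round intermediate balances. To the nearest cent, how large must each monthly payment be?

Monthly rate r = 10.9%/12 = 0.908333% = 0.00908333.
Level-payment amortization: P = B₀·r / (1 − (1+r)^(−n)) = 5025.00·0.00908333 / (1 − 1.00908^(−59)).
Denominator 1 − (1+r)^(−59) = 0.413449993.
P = 45.6438 / 0.413449993 ≈ 110.40.

$110.40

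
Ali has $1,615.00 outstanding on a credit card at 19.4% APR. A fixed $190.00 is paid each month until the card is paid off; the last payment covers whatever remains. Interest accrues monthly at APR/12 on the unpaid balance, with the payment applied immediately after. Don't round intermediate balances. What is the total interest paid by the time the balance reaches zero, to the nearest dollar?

Monthly rate r = 19.4%/12 = 1.61667% = 0.0161667.
Payoff takes n = ⌈−ln(1 − rB₀/P)/ln(1+r)⌉ = ⌈9.217⌉ = 10 payments; the last is $41.57.
Total paid = 9·$190.00 + $41.57 = $1,751.57.
Total interest = total paid − principal = $1,751.57 − $1,615.00 = $136.57.

$137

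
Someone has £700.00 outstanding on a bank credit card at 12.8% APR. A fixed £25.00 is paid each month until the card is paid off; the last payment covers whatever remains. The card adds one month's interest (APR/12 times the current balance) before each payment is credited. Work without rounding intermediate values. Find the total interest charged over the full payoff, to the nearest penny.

£135.96

Monthly rate r = 12.8%/12 = 1.06667% = 0.0106667.
Payoff takes n = ⌈−ln(1 − rB₀/P)/ln(1+r)⌉ = ⌈33.437⌉ = 34 payments; the last is £10.96.
Total paid = 33·£25.00 + £10.96 = £835.96.
Total interest = total paid − principal = £835.96 − £700.00 = £135.96.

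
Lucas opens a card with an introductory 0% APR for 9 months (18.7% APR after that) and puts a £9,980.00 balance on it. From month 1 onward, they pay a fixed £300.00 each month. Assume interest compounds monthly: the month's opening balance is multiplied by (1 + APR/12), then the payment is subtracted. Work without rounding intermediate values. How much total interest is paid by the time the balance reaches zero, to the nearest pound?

Promo months 1–9 at r₀ = 0%/12 = 0; months 10+ at r₁ = 18.7%/12 = 0.0155833.
After month 9 (no interest yet): B = £9,980.00 − 9·£300.00 = £7,280.00.
Then at r₁ with £300.00/mo: n₂ = −ln(1 − r₁·B/P)/ln(1+r₁) ≈ 30.72 → 31 more payments.
Total paid = 39·£300.00 + £217.18 = £11,917.18; interest = £11,917.18 − £9,980.00 = £1,937.18.

£1,937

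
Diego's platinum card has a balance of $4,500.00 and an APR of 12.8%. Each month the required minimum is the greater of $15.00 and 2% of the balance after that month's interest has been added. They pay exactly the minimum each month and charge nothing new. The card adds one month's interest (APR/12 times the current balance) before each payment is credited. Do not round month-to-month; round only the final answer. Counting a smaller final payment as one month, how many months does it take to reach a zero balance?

259 months

Monthly rate r = 12.8%/12 = 1.06667% = 0.0106667.
While 2% of the post-interest balance exceeds $15.00, each month B ← (B·(1+r))·(1 − 0.02), i.e. B shrinks by the factor (1+r)·0.98 = 0.99045.
This holds for months 1–188. Entering month 189 the balance is $741.32; 2% of the post-interest balance is now below $15.00, so the flat $15.00 minimum applies from here.
From month 189 a fixed $15.00 at rate r clears $741.32 in 71 more payments. Total: 188 + 71 = 259 months.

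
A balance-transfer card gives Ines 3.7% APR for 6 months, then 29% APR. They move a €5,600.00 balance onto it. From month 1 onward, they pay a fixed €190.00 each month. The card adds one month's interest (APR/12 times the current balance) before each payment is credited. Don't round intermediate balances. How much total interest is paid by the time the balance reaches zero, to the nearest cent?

€2,432.24

Promo months 1–6 at r₀ = 3.7%/12 = 0.00308333; months 7+ at r₁ = 29%/12 = 0.0241667.
After month 6: iterate B ← B·(1+r₀) − €190.00 for 6 months → €4,555.58.
Then at r₁ with €190.00/mo: n₂ = −ln(1 − r₁·B/P)/ln(1+r₁) ≈ 36.27 → 37 more payments.
Total paid = 42·€190.00 + €52.24 = €8,032.24; interest = €8,032.24 − €5,600.00 = €2,432.24.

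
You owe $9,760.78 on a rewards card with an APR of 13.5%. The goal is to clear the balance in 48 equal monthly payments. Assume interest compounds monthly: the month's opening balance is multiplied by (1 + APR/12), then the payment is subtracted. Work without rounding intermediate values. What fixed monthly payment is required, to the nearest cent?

$264.29

Monthly rate r = 13.5%/12 = 1.125% = 0.01125.
Level-payment amortization: P = B₀·r / (1 − (1+r)^(−n)) = 9760.78·0.01125 / (1 − 1.01125^(−48)).
Denominator 1 − (1+r)^(−48) = 0.415492163.
P = 109.809 / 0.415492163 ≈ 264.29.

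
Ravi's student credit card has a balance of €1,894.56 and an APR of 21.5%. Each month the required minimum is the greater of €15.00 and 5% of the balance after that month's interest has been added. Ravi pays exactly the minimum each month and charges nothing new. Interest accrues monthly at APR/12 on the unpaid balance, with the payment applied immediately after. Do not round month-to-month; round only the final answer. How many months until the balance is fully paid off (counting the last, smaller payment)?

Monthly rate r = 21.5%/12 = 1.79167% = 0.0179167.
While 5% of the post-interest balance exceeds €15.00, each month B ← (B·(1+r))·(1 − 0.05), i.e. B shrinks by the factor (1+r)·0.95 = 0.96702.
This holds for months 1–56. Entering month 57 the balance is €289.68; 5% of the post-interest balance is now below €15.00, so the flat €15.00 minimum applies from here.
From month 57 a fixed €15.00 at rate r clears €289.68 in 24 more payments. Total: 56 + 24 = 80 months.

80 months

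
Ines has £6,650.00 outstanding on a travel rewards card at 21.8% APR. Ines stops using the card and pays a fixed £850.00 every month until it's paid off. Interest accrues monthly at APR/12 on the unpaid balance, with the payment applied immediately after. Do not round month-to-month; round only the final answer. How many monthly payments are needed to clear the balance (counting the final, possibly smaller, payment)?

Monthly rate r = 21.8%/12 = 1.81667% = 0.0181667.
Recurrence: B ← B·(1+r) − £850.00.
Month 1: interest £120.81; balance after payment £5,920.81.
Month 2: interest £107.56; balance after payment £5,178.37.
Closed form: n = −ln(1 − rB₀/P)/ln(1+r) = −ln(0.85787)/ln(1.01817) ≈ 8.515, so the balance reaches zero during payment 9.

9 payments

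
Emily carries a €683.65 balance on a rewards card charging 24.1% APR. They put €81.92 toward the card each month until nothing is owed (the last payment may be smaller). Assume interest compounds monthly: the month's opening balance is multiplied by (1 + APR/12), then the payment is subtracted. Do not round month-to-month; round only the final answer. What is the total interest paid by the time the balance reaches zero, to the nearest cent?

Monthly rate r = 24.1%/12 = 2.00833% = 0.0200833.
Payoff takes n = ⌈−ln(1 − rB₀/P)/ln(1+r)⌉ = ⌈9.226⌉ = 10 payments; the last is €18.62.
Total paid = 9·€81.92 + €18.62 = €755.90.
Total interest = total paid − principal = €755.90 − €683.65 = €72.25.

€72.25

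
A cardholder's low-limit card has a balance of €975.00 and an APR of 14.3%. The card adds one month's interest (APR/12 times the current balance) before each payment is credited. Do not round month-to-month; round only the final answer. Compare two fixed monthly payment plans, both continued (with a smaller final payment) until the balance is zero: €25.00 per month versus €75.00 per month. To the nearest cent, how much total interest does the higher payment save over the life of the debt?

€253.33

Monthly rate r = 14.3%/12 = 1.19167% = 0.0119167.
At €25.00/mo: n = ⌈−ln(1 − rB₀/P)/ln(1+r)⌉ = 53 payments (last €19.06); total interest = total paid − €975.00 = €344.06.
At €75.00/mo: 15 payments (last €15.73); total interest €90.73.
Interest saved = €344.06 − €90.73 = €253.33.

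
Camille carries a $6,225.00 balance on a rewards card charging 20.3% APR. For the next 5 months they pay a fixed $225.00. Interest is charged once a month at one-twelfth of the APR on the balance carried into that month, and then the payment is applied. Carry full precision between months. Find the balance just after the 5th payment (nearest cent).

Monthly rate r = 20.3%/12 = 1.69167% = 0.0169167.
Each month: B ← B·(1+r) − $225.00.
Month 1: interest $105.31; balance after payment $6,105.31.
Month 2: interest $103.28; balance after payment $5,983.59.
Month 3: interest $101.22; balance after payment $5,859.81.
Month 4: interest $99.13; balance after payment $5,733.94.
Month 5: interest $97.00; balance after payment $5,605.94.

$5,605.94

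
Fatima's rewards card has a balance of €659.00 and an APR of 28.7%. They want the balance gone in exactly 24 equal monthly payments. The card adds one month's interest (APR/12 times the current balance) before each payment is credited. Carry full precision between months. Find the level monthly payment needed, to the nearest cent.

€36.41

Monthly rate r = 28.7%/12 = 2.39167% = 0.0239167.
Level-payment amortization: P = B₀·r / (1 − (1+r)^(−n)) = 659.00·0.0239167 / (1 − 1.02392^(−24)).
Denominator 1 − (1+r)^(−24) = 0.432913503.
P = 15.7611 / 0.432913503 ≈ 36.41.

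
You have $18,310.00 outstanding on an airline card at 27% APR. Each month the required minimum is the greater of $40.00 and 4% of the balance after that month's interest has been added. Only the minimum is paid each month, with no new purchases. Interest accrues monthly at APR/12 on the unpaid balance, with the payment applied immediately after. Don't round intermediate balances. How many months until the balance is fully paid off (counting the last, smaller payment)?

Monthly rate r = 27%/12 = 2.25% = 0.0225.
While 4% of the post-interest balance exceeds $40.00, each month B ← (B·(1+r))·(1 − 0.04), i.e. B shrinks by the factor (1+r)·0.96 = 0.9816.
This holds for months 1–158. Entering month 159 the balance is $973.53; 4% of the post-interest balance is now below $40.00, so the flat $40.00 minimum applies from here.
From month 159 a fixed $40.00 at rate r clears $973.53 in 36 more payments. Total: 158 + 36 = 194 months.

194 months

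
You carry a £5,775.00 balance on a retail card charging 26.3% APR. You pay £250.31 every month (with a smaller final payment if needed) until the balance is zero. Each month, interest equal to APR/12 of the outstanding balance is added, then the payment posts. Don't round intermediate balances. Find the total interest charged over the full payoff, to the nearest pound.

Monthly rate r = 26.3%/12 = 2.19167% = 0.0219167.
Payoff takes n = ⌈−ln(1 − rB₀/P)/ln(1+r)⌉ = ⌈32.496⌉ = 33 payments; the last is £124.78.
Total paid = 32·£250.31 + £124.78 = £8,134.70.
Total interest = total paid − principal = £8,134.70 − £5,775.00 = £2,359.70.

£2,360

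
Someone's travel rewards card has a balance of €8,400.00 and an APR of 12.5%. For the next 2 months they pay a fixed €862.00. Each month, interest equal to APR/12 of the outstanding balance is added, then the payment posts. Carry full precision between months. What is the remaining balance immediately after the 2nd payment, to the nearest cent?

€6,842.93

Monthly rate r = 12.5%/12 = 1.04167% = 0.0104167.
Each month: B ← B·(1+r) − €862.00.
Month 1: interest €87.50; balance after payment €7,625.50.
Month 2: interest €79.43; balance after payment €6,842.93.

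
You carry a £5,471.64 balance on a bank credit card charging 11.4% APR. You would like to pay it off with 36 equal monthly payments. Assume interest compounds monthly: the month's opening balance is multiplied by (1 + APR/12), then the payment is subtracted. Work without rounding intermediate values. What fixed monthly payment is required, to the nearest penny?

Monthly rate r = 11.4%/12 = 0.95% = 0.0095.
Level-payment amortization: P = B₀·r / (1 − (1+r)^(−n)) = 5471.64·0.0095 / (1 − 1.0095^(−36)).
Denominator 1 − (1+r)^(−36) = 0.288504165.
P = 51.9806 / 0.288504165 ≈ 180.17.

£180.17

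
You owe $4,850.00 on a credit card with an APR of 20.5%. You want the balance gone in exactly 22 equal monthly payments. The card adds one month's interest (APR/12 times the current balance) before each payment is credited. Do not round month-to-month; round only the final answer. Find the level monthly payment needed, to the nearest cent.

$266.33

Monthly rate r = 20.5%/12 = 1.70833% = 0.0170833.
Level-payment amortization: P = B₀·r / (1 − (1+r)^(−n)) = 4850.00·0.0170833 / (1 − 1.01708^(−22)).
Denominator 1 − (1+r)^(−22) = 0.311100023.
P = 82.8542 / 0.311100023 ≈ 266.33.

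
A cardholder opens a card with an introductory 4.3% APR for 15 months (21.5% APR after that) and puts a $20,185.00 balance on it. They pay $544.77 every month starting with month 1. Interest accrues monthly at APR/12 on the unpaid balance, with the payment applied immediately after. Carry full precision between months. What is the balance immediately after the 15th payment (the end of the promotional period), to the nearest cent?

Promo months 1–15 at r₀ = 4.3%/12 = 0.00358333; months 16+ at r₁ = 21.5%/12 = 0.0179167.
After month 15: iterate B ← B·(1+r₀) − $544.77 for 15 months → $12,917.85.

$12,917.85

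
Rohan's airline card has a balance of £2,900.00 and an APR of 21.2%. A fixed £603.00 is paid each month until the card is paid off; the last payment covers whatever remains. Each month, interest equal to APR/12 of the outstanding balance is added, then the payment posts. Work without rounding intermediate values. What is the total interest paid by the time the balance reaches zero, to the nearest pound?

Monthly rate r = 21.2%/12 = 1.76667% = 0.0176667.
Payoff takes n = ⌈−ln(1 − rB₀/P)/ln(1+r)⌉ = ⌈5.070⌉ = 6 payments; the last is £42.69.
Total paid = 5·£603.00 + £42.69 = £3,057.69.
Total interest = total paid − principal = £3,057.69 − £2,900.00 = £157.69.

£158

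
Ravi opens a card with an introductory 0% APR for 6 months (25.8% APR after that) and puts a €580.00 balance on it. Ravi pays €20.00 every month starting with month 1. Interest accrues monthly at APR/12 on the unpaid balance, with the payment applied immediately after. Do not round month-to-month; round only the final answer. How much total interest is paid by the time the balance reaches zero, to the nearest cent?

€181.42

Promo months 1–6 at r₀ = 0%/12 = 0; months 7+ at r₁ = 25.8%/12 = 0.0215.
After month 6 (no interest yet): B = €580.00 − 6·€20.00 = €460.00.
Then at r₁ with €20.00/mo: n₂ = −ln(1 − r₁·B/P)/ln(1+r₁) ≈ 32.07 → 33 more payments.
Total paid = 38·€20.00 + €1.42 = €761.42; interest = €761.42 − €580.00 = €181.42.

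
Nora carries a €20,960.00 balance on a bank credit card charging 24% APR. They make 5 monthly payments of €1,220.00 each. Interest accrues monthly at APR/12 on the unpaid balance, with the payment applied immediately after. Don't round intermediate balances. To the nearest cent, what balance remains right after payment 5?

Monthly rate r = 24%/12 = 2% = 0.02.
Each month: B ← B·(1+r) − €1,220.00.
Month 1: interest €419.20; balance after payment €20,159.20.
Month 2: interest €403.18; balance after payment €19,342.38.
Month 3: interest €386.85; balance after payment €18,509.23.
Month 4: interest €370.18; balance after payment €17,659.42.
Month 5: interest €353.19; balance after payment €16,792.60.

€16,792.60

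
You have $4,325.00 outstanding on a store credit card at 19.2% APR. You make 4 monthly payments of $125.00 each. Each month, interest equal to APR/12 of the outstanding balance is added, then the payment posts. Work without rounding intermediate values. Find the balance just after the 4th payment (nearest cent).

Monthly rate r = 19.2%/12 = 1.6% = 0.016.
Each month: B ← B·(1+r) − $125.00.
Month 1: interest $69.20; balance after payment $4,269.20.
Month 2: interest $68.31; balance after payment $4,212.51.
Month 3: interest $67.40; balance after payment $4,154.91.
Month 4: interest $66.48; balance after payment $4,096.39.

$4,096.39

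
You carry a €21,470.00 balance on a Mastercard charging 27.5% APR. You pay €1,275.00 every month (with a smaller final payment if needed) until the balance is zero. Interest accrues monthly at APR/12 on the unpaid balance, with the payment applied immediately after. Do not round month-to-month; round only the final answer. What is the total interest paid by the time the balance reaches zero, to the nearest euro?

Monthly rate r = 27.5%/12 = 2.29167% = 0.0229167.
Payoff takes n = ⌈−ln(1 − rB₀/P)/ln(1+r)⌉ = ⌈21.520⌉ = 22 payments; the last is €666.31.
Total paid = 21·€1,275.00 + €666.31 = €27,441.31.
Total interest = total paid − principal = €27,441.31 − €21,470.00 = €5,971.31.

€5,971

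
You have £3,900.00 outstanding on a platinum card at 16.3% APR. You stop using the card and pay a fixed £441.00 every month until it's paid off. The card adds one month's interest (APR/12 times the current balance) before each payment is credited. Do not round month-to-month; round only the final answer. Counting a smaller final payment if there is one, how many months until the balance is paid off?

10 payments

Monthly rate r = 16.3%/12 = 1.35833% = 0.0135833.
Recurrence: B ← B·(1+r) − £441.00.
Month 1: interest £52.98; balance after payment £3,511.97.
Month 2: interest £47.70; balance after payment £3,118.68.
Closed form: n = −ln(1 − rB₀/P)/ln(1+r) = −ln(0.87988)/ln(1.01358) ≈ 9.485, so the balance reaches zero during payment 10.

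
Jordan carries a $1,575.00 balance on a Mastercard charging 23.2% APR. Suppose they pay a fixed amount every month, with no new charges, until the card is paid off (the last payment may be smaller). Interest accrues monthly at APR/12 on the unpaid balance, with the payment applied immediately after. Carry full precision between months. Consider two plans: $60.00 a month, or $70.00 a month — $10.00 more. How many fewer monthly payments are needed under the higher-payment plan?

Monthly rate r = 23.2%/12 = 1.93333% = 0.0193333.
At $60.00/mo: n = ⌈−ln(1 − rB₀/P)/ln(1+r)⌉ = 37 payments (last $59.24); total interest = total paid − $1,575.00 = $644.24.
At $70.00/mo: 30 payments (last $57.18); total interest $512.18.
Payments saved = 37 − 30 = 7.

7 fewer payments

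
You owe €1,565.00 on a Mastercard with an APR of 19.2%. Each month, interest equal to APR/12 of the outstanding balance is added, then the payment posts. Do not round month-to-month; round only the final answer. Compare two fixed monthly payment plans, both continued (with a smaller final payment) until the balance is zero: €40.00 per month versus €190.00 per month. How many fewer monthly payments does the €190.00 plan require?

53 fewer payments

Monthly rate r = 19.2%/12 = 1.6% = 0.016.
At €40.00/mo: n = ⌈−ln(1 − rB₀/P)/ln(1+r)⌉ = 62 payments (last €38.38); total interest = total paid − €1,565.00 = €913.38.
At €190.00/mo: 9 payments (last €171.71); total interest €126.71.
Payments saved = 62 − 9 = 53.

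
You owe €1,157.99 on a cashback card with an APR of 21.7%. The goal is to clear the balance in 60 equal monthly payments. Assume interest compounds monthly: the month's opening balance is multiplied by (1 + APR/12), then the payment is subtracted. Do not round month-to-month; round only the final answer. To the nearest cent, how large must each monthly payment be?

Monthly rate r = 21.7%/12 = 1.80833% = 0.0180833.
Level-payment amortization: P = B₀·r / (1 − (1+r)^(−n)) = 1157.99·0.0180833 / (1 − 1.01808^(−60)).
Denominator 1 − (1+r)^(−60) = 0.658806829.
P = 20.9403 / 0.658806829 ≈ 31.79.

€31.79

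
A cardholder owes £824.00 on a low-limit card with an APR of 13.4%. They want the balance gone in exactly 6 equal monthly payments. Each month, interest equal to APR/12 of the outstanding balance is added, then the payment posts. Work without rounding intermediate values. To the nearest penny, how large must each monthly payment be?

Monthly rate r = 13.4%/12 = 1.11667% = 0.0111667.
Level-payment amortization: P = B₀·r / (1 − (1+r)^(−n)) = 824.00·0.0111667 / (1 − 1.01117^(−6)).
Denominator 1 − (1+r)^(−6) = 0.064457476.
P = 9.20133 / 0.064457476 ≈ 142.75.

£142.75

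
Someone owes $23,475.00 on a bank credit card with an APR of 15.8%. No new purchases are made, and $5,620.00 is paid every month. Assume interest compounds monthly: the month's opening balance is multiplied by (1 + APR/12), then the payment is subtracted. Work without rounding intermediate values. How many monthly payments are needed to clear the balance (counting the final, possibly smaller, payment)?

Monthly rate r = 15.8%/12 = 1.31667% = 0.0131667.
Recurrence: B ← B·(1+r) − $5,620.00.
Month 1: interest $309.09; balance after payment $18,164.09.
Month 2: interest $239.16; balance after payment $12,783.25.
Month 3: interest $168.31; balance after payment $7,331.56.
Month 4: interest $96.53; balance after payment $1,808.09.
Month 5: interest $23.81; balance after payment $0.00.

5 months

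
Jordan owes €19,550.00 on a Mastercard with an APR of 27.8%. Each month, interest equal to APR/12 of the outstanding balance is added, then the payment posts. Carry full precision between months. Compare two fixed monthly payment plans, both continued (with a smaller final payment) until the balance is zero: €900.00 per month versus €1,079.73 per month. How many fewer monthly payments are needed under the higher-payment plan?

7 fewer payments

Monthly rate r = 27.8%/12 = 2.31667% = 0.0231667.
At €900.00/mo: n = ⌈−ln(1 − rB₀/P)/ln(1+r)⌉ = 31 payments (last €496.10); total interest = total paid − €19,550.00 = €7,946.10.
At €1,079.73/mo: 24 payments (last €806.13); total interest €6,089.92.
Payments saved = 31 − 24 = 7.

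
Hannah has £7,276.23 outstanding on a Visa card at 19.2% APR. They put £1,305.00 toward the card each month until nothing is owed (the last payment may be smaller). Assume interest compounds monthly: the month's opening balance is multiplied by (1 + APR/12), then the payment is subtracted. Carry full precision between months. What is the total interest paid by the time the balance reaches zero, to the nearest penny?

Monthly rate r = 19.2%/12 = 1.6% = 0.016.
Payoff takes n = ⌈−ln(1 − rB₀/P)/ln(1+r)⌉ = ⌈5.887⌉ = 6 payments; the last is £1,158.33.
Total paid = 5·£1,305.00 + £1,158.33 = £7,683.33.
Total interest = total paid − principal = £7,683.33 − £7,276.23 = £407.10.

£407.10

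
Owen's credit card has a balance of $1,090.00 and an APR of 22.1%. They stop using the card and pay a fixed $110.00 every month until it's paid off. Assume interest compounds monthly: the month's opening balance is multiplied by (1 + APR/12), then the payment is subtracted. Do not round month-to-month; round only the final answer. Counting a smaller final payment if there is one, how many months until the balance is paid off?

12 months

Monthly rate r = 22.1%/12 = 1.84167% = 0.0184167.
Recurrence: B ← B·(1+r) − $110.00.
Month 1: interest $20.07; balance after payment $1,000.07.
Month 2: interest $18.42; balance after payment $908.49.
Closed form: n = −ln(1 − rB₀/P)/ln(1+r) = −ln(0.81751)/ln(1.01842) ≈ 11.041, so the balance reaches zero during payment 12.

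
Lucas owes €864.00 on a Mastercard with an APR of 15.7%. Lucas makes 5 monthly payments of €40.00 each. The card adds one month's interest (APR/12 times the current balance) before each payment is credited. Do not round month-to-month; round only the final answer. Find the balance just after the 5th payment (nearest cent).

€716.72

Monthly rate r = 15.7%/12 = 1.30833% = 0.0130833.
Each month: B ← B·(1+r) − €40.00.
Month 1: interest €11.30; balance after payment €835.30.
Month 2: interest €10.93; balance after payment €806.23.
Month 3: interest €10.55; balance after payment €776.78.
Month 4: interest €10.16; balance after payment €746.94.
Month 5: interest €9.77; balance after payment €716.72.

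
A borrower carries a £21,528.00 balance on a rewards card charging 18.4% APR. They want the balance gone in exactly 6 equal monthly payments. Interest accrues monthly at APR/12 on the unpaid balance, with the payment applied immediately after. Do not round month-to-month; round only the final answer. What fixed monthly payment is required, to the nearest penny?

Monthly rate r = 18.4%/12 = 1.53333% = 0.0153333.
Level-payment amortization: P = B₀·r / (1 − (1+r)^(−n)) = 21528.00·0.0153333 / (1 − 1.01533^(−6)).
Denominator 1 − (1+r)^(−6) = 0.0872577916.
P = 330.096 / 0.0872577916 ≈ 3783.00.

£3,783.00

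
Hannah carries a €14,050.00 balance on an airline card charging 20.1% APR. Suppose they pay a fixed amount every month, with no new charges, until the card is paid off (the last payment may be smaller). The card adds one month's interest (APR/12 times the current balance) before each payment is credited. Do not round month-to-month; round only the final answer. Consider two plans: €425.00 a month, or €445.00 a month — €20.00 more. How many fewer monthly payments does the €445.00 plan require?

3 fewer payments

Monthly rate r = 20.1%/12 = 1.675% = 0.01675.
At €425.00/mo: n = ⌈−ln(1 − rB₀/P)/ln(1+r)⌉ = 49 payments (last €243.98); total interest = total paid − €14,050.00 = €6,593.98.
At €445.00/mo: 46 payments (last €136.56); total interest €6,111.56.
Payments saved = 49 − 46 = 3.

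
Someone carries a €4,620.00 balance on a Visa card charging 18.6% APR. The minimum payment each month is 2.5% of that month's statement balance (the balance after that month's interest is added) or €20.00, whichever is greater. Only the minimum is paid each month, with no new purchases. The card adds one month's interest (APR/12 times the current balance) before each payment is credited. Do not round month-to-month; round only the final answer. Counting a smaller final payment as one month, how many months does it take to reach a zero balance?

Monthly rate r = 18.6%/12 = 1.55% = 0.0155.
While 2.5% of the post-interest balance exceeds €20.00, each month B ← (B·(1+r))·(1 − 0.025), i.e. B shrinks by the factor (1+r)·0.975 = 0.99011.
This holds for months 1–179. Entering month 180 the balance is €780.14; 2.5% of the post-interest balance is now below €20.00, so the flat €20.00 minimum applies from here.
From month 180 a fixed €20.00 at rate r clears €780.14 in 61 more payments. Total: 179 + 61 = 240 months.

240 months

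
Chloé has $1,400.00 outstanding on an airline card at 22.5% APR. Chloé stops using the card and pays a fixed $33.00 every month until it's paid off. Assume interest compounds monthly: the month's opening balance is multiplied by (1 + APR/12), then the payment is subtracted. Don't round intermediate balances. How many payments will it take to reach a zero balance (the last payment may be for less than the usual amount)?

86 payments

Monthly rate r = 22.5%/12 = 1.875% = 0.01875.
Recurrence: B ← B·(1+r) − $33.00.
Month 1: interest $26.25; balance after payment $1,393.25.
Month 2: interest $26.12; balance after payment $1,386.37.
Closed form: n = −ln(1 − rB₀/P)/ln(1+r) = −ln(0.20455)/ln(1.01875) ≈ 85.429, so the balance reaches zero during payment 86.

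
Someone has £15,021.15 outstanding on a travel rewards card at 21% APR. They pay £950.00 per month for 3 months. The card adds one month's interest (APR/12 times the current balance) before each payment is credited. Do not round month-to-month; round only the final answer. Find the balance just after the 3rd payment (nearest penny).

Monthly rate r = 21%/12 = 1.75% = 0.0175.
Each month: B ← B·(1+r) − £950.00.
Month 1: interest £262.87; balance after payment £14,334.02.
Month 2: interest £250.85; balance after payment £13,634.87.
Month 3: interest £238.61; balance after payment £12,923.48.

£12,923.48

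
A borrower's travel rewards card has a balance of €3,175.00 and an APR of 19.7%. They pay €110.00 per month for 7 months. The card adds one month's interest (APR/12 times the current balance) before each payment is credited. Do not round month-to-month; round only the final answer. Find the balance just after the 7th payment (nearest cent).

€2,749.35

Monthly rate r = 19.7%/12 = 1.64167% = 0.0164167.
Each month: B ← B·(1+r) − €110.00.
Month 1: interest €52.12; balance after payment €3,117.12.
Month 2: interest €51.17; balance after payment €3,058.30.
Month 3: interest €50.21; balance after payment €2,998.50.
Month 4: interest €49.23; balance after payment €2,937.73.
Month 5: interest €48.23; balance after payment €2,875.96.
Month 6: interest €47.21; balance after payment €2,813.17.
Month 7: interest €46.18; balance after payment €2,749.35.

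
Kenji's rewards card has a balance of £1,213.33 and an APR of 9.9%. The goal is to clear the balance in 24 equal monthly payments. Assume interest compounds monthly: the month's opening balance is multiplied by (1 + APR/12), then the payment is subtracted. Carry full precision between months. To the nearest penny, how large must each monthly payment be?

Monthly rate r = 9.9%/12 = 0.825% = 0.00825.
Level-payment amortization: P = B₀·r / (1 − (1+r)^(−n)) = 1213.33·0.00825 / (1 − 1.00825^(−24)).
Denominator 1 − (1+r)^(−24) = 0.178963502.
P = 10.01 / 0.178963502 ≈ 55.93.

£55.93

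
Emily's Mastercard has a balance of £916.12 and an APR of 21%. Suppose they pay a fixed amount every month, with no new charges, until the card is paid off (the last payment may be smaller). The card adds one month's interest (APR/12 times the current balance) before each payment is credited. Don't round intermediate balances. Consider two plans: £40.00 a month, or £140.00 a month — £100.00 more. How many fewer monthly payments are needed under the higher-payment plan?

22 fewer payments

Monthly rate r = 21%/12 = 1.75% = 0.0175.
At £40.00/mo: n = ⌈−ln(1 − rB₀/P)/ln(1+r)⌉ = 30 payments (last £20.96); total interest = total paid − £916.12 = £264.84.
At £140.00/mo: 8 payments (last £1.46); total interest £65.34.
Payments saved = 30 − 8 = 22.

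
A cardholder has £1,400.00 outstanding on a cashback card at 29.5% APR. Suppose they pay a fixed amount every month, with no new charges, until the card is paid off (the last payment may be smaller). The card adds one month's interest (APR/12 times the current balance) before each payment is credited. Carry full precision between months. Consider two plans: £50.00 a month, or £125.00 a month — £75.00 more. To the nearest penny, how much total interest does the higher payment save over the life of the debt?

£742.34

Monthly rate r = 29.5%/12 = 2.45833% = 0.0245833.
At £50.00/mo: n = ⌈−ln(1 − rB₀/P)/ln(1+r)⌉ = 49 payments (last £0.19); total interest = total paid − £1,400.00 = £1,000.19.
At £125.00/mo: 14 payments (last £32.85); total interest £257.85.
Interest saved = £1,000.19 − £257.85 = £742.34.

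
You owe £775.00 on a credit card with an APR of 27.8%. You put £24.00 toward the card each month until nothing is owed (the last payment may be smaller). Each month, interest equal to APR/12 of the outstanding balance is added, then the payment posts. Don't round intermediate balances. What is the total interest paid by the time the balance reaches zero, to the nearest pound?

Monthly rate r = 27.8%/12 = 2.31667% = 0.0231667.
Payoff takes n = ⌈−ln(1 − rB₀/P)/ln(1+r)⌉ = ⌈60.198⌉ = 61 payments; the last is £4.80.
Total paid = 60·£24.00 + £4.80 = £1,444.80.
Total interest = total paid − principal = £1,444.80 − £775.00 = £669.80.

£670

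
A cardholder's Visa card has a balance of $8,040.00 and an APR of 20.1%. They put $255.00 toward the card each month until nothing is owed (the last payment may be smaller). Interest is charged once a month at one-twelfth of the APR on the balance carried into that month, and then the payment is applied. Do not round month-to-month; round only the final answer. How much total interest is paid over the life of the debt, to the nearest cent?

$3,489.37

Monthly rate r = 20.1%/12 = 1.675% = 0.01675.
Payoff takes n = ⌈−ln(1 − rB₀/P)/ln(1+r)⌉ = ⌈45.212⌉ = 46 payments; the last is $54.37.
Total paid = 45·$255.00 + $54.37 = $11,529.37.
Total interest = total paid − principal = $11,529.37 − $8,040.00 = $3,489.37.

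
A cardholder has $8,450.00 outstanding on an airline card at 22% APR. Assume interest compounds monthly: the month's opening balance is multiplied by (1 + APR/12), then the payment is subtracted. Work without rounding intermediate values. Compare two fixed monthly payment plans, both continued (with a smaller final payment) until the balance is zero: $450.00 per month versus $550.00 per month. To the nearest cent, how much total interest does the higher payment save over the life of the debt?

$437.13

Monthly rate r = 22%/12 = 1.83333% = 0.0183333.
At $450.00/mo: n = ⌈−ln(1 − rB₀/P)/ln(1+r)⌉ = 24 payments (last $103.31); total interest = total paid − $8,450.00 = $2,003.31.
At $550.00/mo: 19 payments (last $116.18); total interest $1,566.18.
Interest saved = $2,003.31 − $1,566.18 = $437.13.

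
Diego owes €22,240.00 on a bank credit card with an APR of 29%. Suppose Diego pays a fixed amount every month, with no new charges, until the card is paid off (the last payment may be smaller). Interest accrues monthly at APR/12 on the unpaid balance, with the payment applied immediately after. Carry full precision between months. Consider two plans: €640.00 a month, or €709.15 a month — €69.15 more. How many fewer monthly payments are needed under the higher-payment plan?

Monthly rate r = 29%/12 = 2.41667% = 0.0241667.
At €640.00/mo: n = ⌈−ln(1 − rB₀/P)/ln(1+r)⌉ = 77 payments (last €442.66); total interest = total paid − €22,240.00 = €26,842.66.
At €709.15/mo: 60 payments (last €285.29); total interest €19,885.14.
Payments saved = 77 − 60 = 17.

17 fewer payments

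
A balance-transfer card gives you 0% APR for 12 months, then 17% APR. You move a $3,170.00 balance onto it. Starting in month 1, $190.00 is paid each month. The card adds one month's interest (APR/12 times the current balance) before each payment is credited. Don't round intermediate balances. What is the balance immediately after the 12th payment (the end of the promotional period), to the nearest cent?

Promo months 1–12 at r₀ = 0%/12 = 0; months 13+ at r₁ = 17%/12 = 0.0141667.
After month 12 (no interest yet): B = $3,170.00 − 12·$190.00 = $890.00.

$890.00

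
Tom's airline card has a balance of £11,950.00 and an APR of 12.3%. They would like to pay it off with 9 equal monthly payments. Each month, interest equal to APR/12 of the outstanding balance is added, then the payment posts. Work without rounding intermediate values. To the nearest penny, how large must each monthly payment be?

£1,396.75

Monthly rate r = 12.3%/12 = 1.025% = 0.01025.
Level-payment amortization: P = B₀·r / (1 − (1+r)^(−n)) = 11950.00·0.01025 / (1 − 1.01025^(−9)).
Denominator 1 − (1+r)^(−9) = 0.0876945528.
P = 122.488 / 0.0876945528 ≈ 1396.75.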